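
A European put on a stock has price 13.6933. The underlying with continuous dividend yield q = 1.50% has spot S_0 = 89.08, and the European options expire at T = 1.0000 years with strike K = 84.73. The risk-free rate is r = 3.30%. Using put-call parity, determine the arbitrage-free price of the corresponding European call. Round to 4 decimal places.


Put-call parity: C - P = S_0 * exp(-qT) - K * exp(-rT).
S_0 * exp(-qT) = 89.0800 * 0.98511194 = 87.75377158
K * exp(-rT) = 84.7300 * 0.96753856 = 81.97954215
C = P + S*exp(-qT) - K*exp(-rT)
C = 13.6933 + 87.75377158 - 81.97954215 = 19.4675

Answer: Call price = 19.4675


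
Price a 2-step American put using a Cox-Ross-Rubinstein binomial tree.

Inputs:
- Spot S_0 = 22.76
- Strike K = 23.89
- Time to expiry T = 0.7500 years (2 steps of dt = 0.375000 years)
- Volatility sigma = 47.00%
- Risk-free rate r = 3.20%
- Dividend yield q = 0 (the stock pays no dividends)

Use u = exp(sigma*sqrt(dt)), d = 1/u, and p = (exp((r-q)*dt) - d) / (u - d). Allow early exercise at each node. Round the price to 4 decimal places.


dt = T/N = 0.375000
u = exp(sigma*sqrt(dt)) = 1.333511; d = 1/u = 0.749900
p = (exp((r-q)*dt) - d) / (u - d) = 0.449224
Discount per step: exp(-r*dt) = 0.988072
Stock lattice S(k, i) with i counting down-moves:
  k=0: S(0,0) = 22.7600
  k=1: S(1,0) = 30.3507; S(1,1) = 17.0677
  k=2: S(2,0) = 40.4730; S(2,1) = 22.7600; S(2,2) = 12.7991
Terminal payoffs V(N, i) = max(K - S_T, 0):
  V(2,0) = 0.000000; V(2,1) = 1.130000; V(2,2) = 11.090904
Backward induction: V(k, i) = exp(-r*dt) * [p * V(k+1, i) + (1-p) * V(k+1, i+1)]; then take max(V_cont, immediate exercise) for American.
  V(1,0) = exp(-r*dt) * [p*0.000000 + (1-p)*1.130000] = 0.614953; exercise = 0.000000; V(1,0) = max -> 0.614953
  V(1,1) = exp(-r*dt) * [p*1.130000 + (1-p)*11.090904] = 6.537303; exercise = 6.822270; V(1,1) = max -> 6.822270
  V(0,0) = exp(-r*dt) * [p*0.614953 + (1-p)*6.822270] = 3.985675; exercise = 1.130000; V(0,0) = max -> 3.985675

Answer: Price = V(0,0) = 3.9857


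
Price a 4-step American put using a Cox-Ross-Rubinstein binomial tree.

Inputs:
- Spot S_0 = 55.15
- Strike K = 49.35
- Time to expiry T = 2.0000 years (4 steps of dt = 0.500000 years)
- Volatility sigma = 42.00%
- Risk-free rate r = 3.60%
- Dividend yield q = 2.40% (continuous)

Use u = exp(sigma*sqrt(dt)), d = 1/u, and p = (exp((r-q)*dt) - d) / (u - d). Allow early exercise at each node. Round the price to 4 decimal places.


Answer: Price = V(0,0) = 8.6592

Derivation:
dt = T/N = 0.500000
u = exp(sigma*sqrt(dt)) = 1.345795; d = 1/u = 0.743055
p = (exp((r-q)*dt) - d) / (u - d) = 0.436279
Discount per step: exp(-r*dt) = 0.982161
Stock lattice S(k, i) with i counting down-moves:
  k=0: S(0,0) = 55.1500
  k=1: S(1,0) = 74.2206; S(1,1) = 40.9795
  k=2: S(2,0) = 99.8857; S(2,1) = 55.1500; S(2,2) = 30.4500
  k=3: S(3,0) = 134.4257; S(3,1) = 74.2206; S(3,2) = 40.9795; S(3,3) = 22.6261
  k=4: S(4,0) = 180.9094; S(4,1) = 99.8857; S(4,2) = 55.1500; S(4,3) = 30.4500; S(4,4) = 16.8124
Terminal payoffs V(N, i) = max(K - S_T, 0):
  V(4,0) = 0.000000; V(4,1) = 0.000000; V(4,2) = 0.000000; V(4,3) = 18.899968; V(4,4) = 32.537589
Backward induction: V(k, i) = exp(-r*dt) * [p * V(k+1, i) + (1-p) * V(k+1, i+1)]; then take max(V_cont, immediate exercise) for American.
  V(3,0) = exp(-r*dt) * [p*0.000000 + (1-p)*0.000000] = 0.000000; exercise = 0.000000; V(3,0) = max -> 0.000000
  V(3,1) = exp(-r*dt) * [p*0.000000 + (1-p)*0.000000] = 0.000000; exercise = 0.000000; V(3,1) = max -> 0.000000
  V(3,2) = exp(-r*dt) * [p*0.000000 + (1-p)*18.899968] = 10.464243; exercise = 8.370502; V(3,2) = max -> 10.464243
  V(3,3) = exp(-r*dt) * [p*18.899968 + (1-p)*32.537589] = 26.113480; exercise = 26.723943; V(3,3) = max -> 26.723943
  V(2,0) = exp(-r*dt) * [p*0.000000 + (1-p)*0.000000] = 0.000000; exercise = 0.000000; V(2,0) = max -> 0.000000
  V(2,1) = exp(-r*dt) * [p*0.000000 + (1-p)*10.464243] = 5.793681; exercise = 0.000000; V(2,1) = max -> 5.793681
  V(2,2) = exp(-r*dt) * [p*10.464243 + (1-p)*26.723943] = 19.279992; exercise = 18.899968; V(2,2) = max -> 19.279992
  V(1,0) = exp(-r*dt) * [p*0.000000 + (1-p)*5.793681] = 3.207756; exercise = 0.000000; V(1,0) = max -> 3.207756
  V(1,1) = exp(-r*dt) * [p*5.793681 + (1-p)*19.279992] = 13.157221; exercise = 8.370502; V(1,1) = max -> 13.157221
  V(0,0) = exp(-r*dt) * [p*3.207756 + (1-p)*13.157221] = 8.659200; exercise = 0.000000; V(0,0) = max -> 8.659200


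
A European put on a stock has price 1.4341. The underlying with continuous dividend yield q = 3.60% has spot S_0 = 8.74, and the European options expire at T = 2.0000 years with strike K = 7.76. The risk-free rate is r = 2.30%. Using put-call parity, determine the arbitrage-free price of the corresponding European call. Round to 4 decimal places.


Answer: Call price = 2.1558

Derivation:
Put-call parity: C - P = S_0 * exp(-qT) - K * exp(-rT).
S_0 * exp(-qT) = 8.7400 * 0.93053090 = 8.13284003
K * exp(-rT) = 7.7600 * 0.95504196 = 7.41112563
C = P + S*exp(-qT) - K*exp(-rT)
C = 1.4341 + 8.13284003 - 7.41112563 = 2.1558


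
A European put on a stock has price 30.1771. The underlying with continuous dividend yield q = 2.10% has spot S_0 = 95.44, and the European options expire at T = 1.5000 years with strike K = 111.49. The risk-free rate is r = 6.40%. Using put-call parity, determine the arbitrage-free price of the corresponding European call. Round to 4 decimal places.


Put-call parity: C - P = S_0 * exp(-qT) - K * exp(-rT).
S_0 * exp(-qT) = 95.4400 * 0.96899096 = 92.48049688
K * exp(-rT) = 111.4900 * 0.90846402 = 101.28465315
C = P + S*exp(-qT) - K*exp(-rT)
C = 30.1771 + 92.48049688 - 101.28465315 = 21.3729

Answer: Call price = 21.3729


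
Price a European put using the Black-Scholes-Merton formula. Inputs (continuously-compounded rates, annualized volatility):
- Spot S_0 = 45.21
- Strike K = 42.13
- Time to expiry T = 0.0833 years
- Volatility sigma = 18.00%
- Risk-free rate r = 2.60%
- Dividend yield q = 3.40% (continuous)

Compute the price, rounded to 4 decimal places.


d1 = (ln(S/K) + (r - q + 0.5*sigma^2) * T) / (sigma * sqrt(T)) = 1.37131347
d2 = d1 - sigma * sqrt(T) = 1.31936233
exp(-rT) = 0.99783654; exp(-qT) = 0.99717181
P = K * exp(-rT) * N(-d2) - S_0 * exp(-qT) * N(-d1)
N(-d1) = 0.08513863; N(-d2) = 0.09352400
P = 42.1300 * 0.99783654 * 0.09352400 - 45.2100 * 0.99717181 * 0.08513863 = 0.0934

Answer: Price = 0.0934


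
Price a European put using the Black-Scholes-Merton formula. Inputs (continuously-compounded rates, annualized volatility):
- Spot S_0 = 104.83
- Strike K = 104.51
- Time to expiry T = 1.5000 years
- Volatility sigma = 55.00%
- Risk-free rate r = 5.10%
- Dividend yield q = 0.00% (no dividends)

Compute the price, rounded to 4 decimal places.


d1 = (ln(S/K) + (r - q + 0.5*sigma^2) * T) / (sigma * sqrt(T)) = 0.45491067
d2 = d1 - sigma * sqrt(T) = -0.21869901
exp(-rT) = 0.92635291; exp(-qT) = 1.00000000
P = K * exp(-rT) * N(-d2) - S_0 * exp(-qT) * N(-d1)
N(-d1) = 0.32458675; N(-d2) = 0.58655774
P = 104.5100 * 0.92635291 * 0.58655774 - 104.8300 * 1.00000000 * 0.32458675 = 22.7601

Answer: Price = 22.7601


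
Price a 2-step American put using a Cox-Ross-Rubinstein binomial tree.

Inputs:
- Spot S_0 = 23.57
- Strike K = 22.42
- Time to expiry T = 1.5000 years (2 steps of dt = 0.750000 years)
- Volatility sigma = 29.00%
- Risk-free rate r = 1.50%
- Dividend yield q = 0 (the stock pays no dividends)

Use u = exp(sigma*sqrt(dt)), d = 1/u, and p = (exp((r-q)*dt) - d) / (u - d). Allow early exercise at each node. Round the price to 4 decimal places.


dt = T/N = 0.750000
u = exp(sigma*sqrt(dt)) = 1.285500; d = 1/u = 0.777908
p = (exp((r-q)*dt) - d) / (u - d) = 0.459830
Discount per step: exp(-r*dt) = 0.988813
Stock lattice S(k, i) with i counting down-moves:
  k=0: S(0,0) = 23.5700
  k=1: S(1,0) = 30.2992; S(1,1) = 18.3353
  k=2: S(2,0) = 38.9496; S(2,1) = 23.5700; S(2,2) = 14.2632
Terminal payoffs V(N, i) = max(K - S_T, 0):
  V(2,0) = 0.000000; V(2,1) = 0.000000; V(2,2) = 8.156840
Backward induction: V(k, i) = exp(-r*dt) * [p * V(k+1, i) + (1-p) * V(k+1, i+1)]; then take max(V_cont, immediate exercise) for American.
  V(1,0) = exp(-r*dt) * [p*0.000000 + (1-p)*0.000000] = 0.000000; exercise = 0.000000; V(1,0) = max -> 0.000000
  V(1,1) = exp(-r*dt) * [p*0.000000 + (1-p)*8.156840] = 4.356792; exercise = 4.084715; V(1,1) = max -> 4.356792
  V(0,0) = exp(-r*dt) * [p*0.000000 + (1-p)*4.356792] = 2.327082; exercise = 0.000000; V(0,0) = max -> 2.327082

Answer: Price = V(0,0) = 2.3271


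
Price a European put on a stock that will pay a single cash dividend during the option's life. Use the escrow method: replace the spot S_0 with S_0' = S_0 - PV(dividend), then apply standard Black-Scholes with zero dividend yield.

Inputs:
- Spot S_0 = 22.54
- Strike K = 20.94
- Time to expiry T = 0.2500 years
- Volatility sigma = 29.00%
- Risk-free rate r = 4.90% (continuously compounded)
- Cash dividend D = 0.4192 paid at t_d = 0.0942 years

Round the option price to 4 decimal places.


PV(D) = D * exp(-r * t_d) = 0.4192 * 0.99539484 = 0.41726952
S_0' = S_0 - PV(D) = 22.5400 - 0.41726952 = 22.12273048
d1 = (ln(S_0'/K) + (r + sigma^2/2)*T) / (sigma*sqrt(T)) = 0.53590968
d2 = d1 - sigma*sqrt(T) = 0.39090968
exp(-rT) = 0.98782473
N(-d1) = 0.29601049; N(-d2) = 0.34793200
P = K * exp(-rT) * N(-d2) - S_0' * N(-d1) = 20.9400 * 0.98782473 * 0.34793200 - 22.12273048 * 0.29601049 = 0.6484

Answer: Price = 0.6484


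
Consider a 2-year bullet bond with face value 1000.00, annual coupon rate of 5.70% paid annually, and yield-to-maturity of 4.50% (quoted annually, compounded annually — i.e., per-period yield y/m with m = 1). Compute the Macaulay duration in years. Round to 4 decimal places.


Coupon per period c = face * coupon_rate / m = 57.000000
Periods per year m = 1; per-period yield y/m = 0.045000
Number of cashflows N = 2
Cashflows (t years, CF_t, discount factor 1/(1+y/m)^(m*t), PV):
  t = 1.0000: CF_t = 57.000000, DF = 0.956938, PV = 54.545455
  t = 2.0000: CF_t = 1057.000000, DF = 0.915730, PV = 967.926558
Price P = sum_t PV_t = 1022.472013
Macaulay numerator sum_t t * PV_t:
  t * PV_t at t = 1.0000: 54.545455
  t * PV_t at t = 2.0000: 1935.853117
Macaulay duration D = (sum_t t * PV_t) / P = 1990.398571 / 1022.472013 = 1.946653

Answer: Macaulay duration = 1.9467 years


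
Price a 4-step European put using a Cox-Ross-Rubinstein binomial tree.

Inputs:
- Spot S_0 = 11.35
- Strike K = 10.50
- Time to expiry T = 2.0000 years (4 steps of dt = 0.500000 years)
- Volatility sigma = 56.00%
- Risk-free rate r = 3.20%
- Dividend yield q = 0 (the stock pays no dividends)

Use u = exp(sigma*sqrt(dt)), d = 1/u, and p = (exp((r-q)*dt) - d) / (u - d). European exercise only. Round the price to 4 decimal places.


Answer: Price = V(0,0) = 2.4927

Derivation:
dt = T/N = 0.500000
u = exp(sigma*sqrt(dt)) = 1.485839; d = 1/u = 0.673020
p = (exp((r-q)*dt) - d) / (u - d) = 0.422122
Discount per step: exp(-r*dt) = 0.984127
Stock lattice S(k, i) with i counting down-moves:
  k=0: S(0,0) = 11.3500
  k=1: S(1,0) = 16.8643; S(1,1) = 7.6388
  k=2: S(2,0) = 25.0576; S(2,1) = 11.3500; S(2,2) = 5.1411
  k=3: S(3,0) = 37.2316; S(3,1) = 16.8643; S(3,2) = 7.6388; S(3,3) = 3.4600
  k=4: S(4,0) = 55.3201; S(4,1) = 25.0576; S(4,2) = 11.3500; S(4,3) = 5.1411; S(4,4) = 2.3287
Terminal payoffs V(N, i) = max(K - S_T, 0):
  V(4,0) = 0.000000; V(4,1) = 0.000000; V(4,2) = 0.000000; V(4,3) = 5.358946; V(4,4) = 8.171327
Backward induction: V(k, i) = exp(-r*dt) * [p * V(k+1, i) + (1-p) * V(k+1, i+1)].
  V(3,0) = exp(-r*dt) * [p*0.000000 + (1-p)*0.000000] = 0.000000
  V(3,1) = exp(-r*dt) * [p*0.000000 + (1-p)*0.000000] = 0.000000
  V(3,2) = exp(-r*dt) * [p*0.000000 + (1-p)*5.358946] = 3.047665
  V(3,3) = exp(-r*dt) * [p*5.358946 + (1-p)*8.171327] = 6.873303
  V(2,0) = exp(-r*dt) * [p*0.000000 + (1-p)*0.000000] = 0.000000
  V(2,1) = exp(-r*dt) * [p*0.000000 + (1-p)*3.047665] = 1.733225
  V(2,2) = exp(-r*dt) * [p*3.047665 + (1-p)*6.873303] = 5.174954
  V(1,0) = exp(-r*dt) * [p*0.000000 + (1-p)*1.733225] = 0.985696
  V(1,1) = exp(-r*dt) * [p*1.733225 + (1-p)*5.174954] = 3.663046
  V(0,0) = exp(-r*dt) * [p*0.985696 + (1-p)*3.663046] = 2.492675


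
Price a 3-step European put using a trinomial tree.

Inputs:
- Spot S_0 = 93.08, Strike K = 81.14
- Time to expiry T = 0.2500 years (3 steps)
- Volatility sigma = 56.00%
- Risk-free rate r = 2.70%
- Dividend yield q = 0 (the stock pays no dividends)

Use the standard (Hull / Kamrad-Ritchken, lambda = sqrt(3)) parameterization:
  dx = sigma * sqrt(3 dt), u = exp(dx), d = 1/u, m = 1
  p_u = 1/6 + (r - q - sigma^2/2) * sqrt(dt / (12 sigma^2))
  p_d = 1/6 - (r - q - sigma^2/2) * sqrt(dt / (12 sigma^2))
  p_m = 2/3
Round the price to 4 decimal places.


dt = T/N = 0.083333; dx = sigma*sqrt(3*dt) = 0.280000
u = exp(dx) = 1.323130; d = 1/u = 0.755784
p_u = 0.147351, p_m = 0.666667, p_d = 0.185982
Discount per step: exp(-r*dt) = 0.997753
Stock lattice S(k, j) with j the centered position index:
  k=0: S(0,+0) = 93.0800
  k=1: S(1,-1) = 70.3484; S(1,+0) = 93.0800; S(1,+1) = 123.1569
  k=2: S(2,-2) = 53.1681; S(2,-1) = 70.3484; S(2,+0) = 93.0800; S(2,+1) = 123.1569; S(2,+2) = 162.9526
  k=3: S(3,-3) = 40.1836; S(3,-2) = 53.1681; S(3,-1) = 70.3484; S(3,+0) = 93.0800; S(3,+1) = 123.1569; S(3,+2) = 162.9526; S(3,+3) = 215.6074
Terminal payoffs V(N, j) = max(K - S_T, 0):
  V(3,-3) = 40.956384; V(3,-2) = 27.971860; V(3,-1) = 10.791649; V(3,+0) = 0.000000; V(3,+1) = 0.000000; V(3,+2) = 0.000000; V(3,+3) = 0.000000
Backward induction: V(k, j) = exp(-r*dt) * [p_u * V(k+1, j+1) + p_m * V(k+1, j) + p_d * V(k+1, j-1)]
  V(2,-2) = exp(-r*dt) * [p_u*10.791649 + p_m*27.971860 + p_d*40.956384] = 27.792622
  V(2,-1) = exp(-r*dt) * [p_u*0.000000 + p_m*10.791649 + p_d*27.971860] = 12.368838
  V(2,+0) = exp(-r*dt) * [p_u*0.000000 + p_m*0.000000 + p_d*10.791649] = 2.002543
  V(2,+1) = exp(-r*dt) * [p_u*0.000000 + p_m*0.000000 + p_d*0.000000] = 0.000000
  V(2,+2) = exp(-r*dt) * [p_u*0.000000 + p_m*0.000000 + p_d*0.000000] = 0.000000
  V(1,-1) = exp(-r*dt) * [p_u*2.002543 + p_m*12.368838 + p_d*27.792622] = 13.679088
  V(1,+0) = exp(-r*dt) * [p_u*0.000000 + p_m*2.002543 + p_d*12.368838] = 3.627241
  V(1,+1) = exp(-r*dt) * [p_u*0.000000 + p_m*0.000000 + p_d*2.002543] = 0.371600
  V(0,+0) = exp(-r*dt) * [p_u*0.371600 + p_m*3.627241 + p_d*13.679088] = 5.005707

Answer: Price = V(0,0) = 5.0057


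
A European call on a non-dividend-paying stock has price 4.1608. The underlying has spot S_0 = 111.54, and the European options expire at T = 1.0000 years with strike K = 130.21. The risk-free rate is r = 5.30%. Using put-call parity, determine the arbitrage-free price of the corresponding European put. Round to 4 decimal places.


Put-call parity: C - P = S_0 * exp(-qT) - K * exp(-rT).
S_0 * exp(-qT) = 111.5400 * 1.00000000 = 111.54000000
K * exp(-rT) = 130.2100 * 0.94838001 = 123.48856143
P = C - S*exp(-qT) + K*exp(-rT)
P = 4.1608 - 111.54000000 + 123.48856143 = 16.1094

Answer: Put price = 16.1094


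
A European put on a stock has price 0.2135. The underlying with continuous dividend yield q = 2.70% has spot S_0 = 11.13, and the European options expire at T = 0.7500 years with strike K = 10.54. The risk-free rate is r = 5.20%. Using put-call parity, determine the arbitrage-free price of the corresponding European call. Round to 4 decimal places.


Put-call parity: C - P = S_0 * exp(-qT) - K * exp(-rT).
S_0 * exp(-qT) = 11.1300 * 0.97995365 = 10.90688417
K * exp(-rT) = 10.5400 * 0.96175071 = 10.13685247
C = P + S*exp(-qT) - K*exp(-rT)
C = 0.2135 + 10.90688417 - 10.13685247 = 0.9835

Answer: Call price = 0.9835


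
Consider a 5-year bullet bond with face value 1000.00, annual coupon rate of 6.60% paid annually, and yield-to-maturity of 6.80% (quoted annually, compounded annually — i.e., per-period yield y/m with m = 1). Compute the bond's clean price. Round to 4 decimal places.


Coupon per period c = face * coupon_rate / m = 66.000000
Periods per year m = 1; per-period yield y/m = 0.068000
Number of cashflows N = 5
Cashflows (t years, CF_t, discount factor 1/(1+y/m)^(m*t), PV):
  t = 1.0000: CF_t = 66.000000, DF = 0.936330, PV = 61.797753
  t = 2.0000: CF_t = 66.000000, DF = 0.876713, PV = 57.863064
  t = 3.0000: CF_t = 66.000000, DF = 0.820892, PV = 54.178899
  t = 4.0000: CF_t = 66.000000, DF = 0.768626, PV = 50.729306
  t = 5.0000: CF_t = 1066.000000, DF = 0.719687, PV = 767.186481
Price P = sum_t PV_t = 991.755504

Answer: Price = 991.7555


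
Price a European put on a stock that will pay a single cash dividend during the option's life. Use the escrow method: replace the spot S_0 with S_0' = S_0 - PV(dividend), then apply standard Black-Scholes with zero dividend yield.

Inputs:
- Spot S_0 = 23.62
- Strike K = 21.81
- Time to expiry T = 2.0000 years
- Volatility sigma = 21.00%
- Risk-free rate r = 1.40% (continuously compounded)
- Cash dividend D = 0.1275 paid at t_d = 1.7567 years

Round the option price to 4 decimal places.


Answer: Price = 1.6488

Derivation:
PV(D) = D * exp(-r * t_d) = 0.1275 * 0.97570616 = 0.12440254
S_0' = S_0 - PV(D) = 23.6200 - 0.12440254 = 23.49559746
d1 = (ln(S_0'/K) + (r + sigma^2/2)*T) / (sigma*sqrt(T)) = 0.49344094
d2 = d1 - sigma*sqrt(T) = 0.19645609
exp(-rT) = 0.97238837
N(-d1) = 0.31085053; N(-d2) = 0.42212660
P = K * exp(-rT) * N(-d2) - S_0' * N(-d1) = 21.8100 * 0.97238837 * 0.42212660 - 23.49559746 * 0.31085053 = 1.6488


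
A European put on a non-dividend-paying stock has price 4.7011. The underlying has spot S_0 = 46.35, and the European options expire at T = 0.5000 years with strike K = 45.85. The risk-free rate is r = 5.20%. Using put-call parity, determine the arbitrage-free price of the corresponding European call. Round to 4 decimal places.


Put-call parity: C - P = S_0 * exp(-qT) - K * exp(-rT).
S_0 * exp(-qT) = 46.3500 * 1.00000000 = 46.35000000
K * exp(-rT) = 45.8500 * 0.97433509 = 44.67326386
C = P + S*exp(-qT) - K*exp(-rT)
C = 4.7011 + 46.35000000 - 44.67326386 = 6.3778

Answer: Call price = 6.3778


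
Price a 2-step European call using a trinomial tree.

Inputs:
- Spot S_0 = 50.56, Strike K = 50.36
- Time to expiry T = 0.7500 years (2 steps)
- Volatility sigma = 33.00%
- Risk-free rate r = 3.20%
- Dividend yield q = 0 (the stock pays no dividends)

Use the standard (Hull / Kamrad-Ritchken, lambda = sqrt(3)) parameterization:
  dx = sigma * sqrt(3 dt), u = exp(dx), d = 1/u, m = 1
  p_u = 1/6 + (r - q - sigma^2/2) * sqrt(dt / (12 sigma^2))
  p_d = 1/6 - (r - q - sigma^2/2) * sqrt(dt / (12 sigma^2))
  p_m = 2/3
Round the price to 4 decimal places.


dt = T/N = 0.375000; dx = sigma*sqrt(3*dt) = 0.350018
u = exp(dx) = 1.419093; d = 1/u = 0.704676
p_u = 0.154640, p_m = 0.666667, p_d = 0.178693
Discount per step: exp(-r*dt) = 0.988072
Stock lattice S(k, j) with j the centered position index:
  k=0: S(0,+0) = 50.5600
  k=1: S(1,-1) = 35.6284; S(1,+0) = 50.5600; S(1,+1) = 71.7493
  k=2: S(2,-2) = 25.1065; S(2,-1) = 35.6284; S(2,+0) = 50.5600; S(2,+1) = 71.7493; S(2,+2) = 101.8190
Terminal payoffs V(N, j) = max(S_T - K, 0):
  V(2,-2) = 0.000000; V(2,-1) = 0.000000; V(2,+0) = 0.200000; V(2,+1) = 21.389336; V(2,+2) = 51.458973
Backward induction: V(k, j) = exp(-r*dt) * [p_u * V(k+1, j+1) + p_m * V(k+1, j) + p_d * V(k+1, j-1)]
  V(1,-1) = exp(-r*dt) * [p_u*0.200000 + p_m*0.000000 + p_d*0.000000] = 0.030559
  V(1,+0) = exp(-r*dt) * [p_u*21.389336 + p_m*0.200000 + p_d*0.000000] = 3.399946
  V(1,+1) = exp(-r*dt) * [p_u*51.458973 + p_m*21.389336 + p_d*0.200000] = 21.987498
  V(0,+0) = exp(-r*dt) * [p_u*21.987498 + p_m*3.399946 + p_d*0.030559] = 5.604589

Answer: Price = V(0,0) = 5.6046


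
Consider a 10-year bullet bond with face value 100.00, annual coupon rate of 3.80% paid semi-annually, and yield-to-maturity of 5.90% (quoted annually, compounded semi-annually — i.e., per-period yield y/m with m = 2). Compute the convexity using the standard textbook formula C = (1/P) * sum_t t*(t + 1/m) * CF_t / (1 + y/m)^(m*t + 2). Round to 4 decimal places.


Coupon per period c = face * coupon_rate / m = 1.900000
Periods per year m = 2; per-period yield y/m = 0.029500
Number of cashflows N = 20
Cashflows (t years, CF_t, discount factor 1/(1+y/m)^(m*t), PV):
  t = 0.5000: CF_t = 1.900000, DF = 0.971345, PV = 1.845556
  t = 1.0000: CF_t = 1.900000, DF = 0.943512, PV = 1.792672
  t = 1.5000: CF_t = 1.900000, DF = 0.916476, PV = 1.741304
  t = 2.0000: CF_t = 1.900000, DF = 0.890214, PV = 1.691407
  t = 2.5000: CF_t = 1.900000, DF = 0.864706, PV = 1.642941
  t = 3.0000: CF_t = 1.900000, DF = 0.839928, PV = 1.595863
  t = 3.5000: CF_t = 1.900000, DF = 0.815860, PV = 1.550134
  t = 4.0000: CF_t = 1.900000, DF = 0.792482, PV = 1.505715
  t = 4.5000: CF_t = 1.900000, DF = 0.769773, PV = 1.462569
  t = 5.0000: CF_t = 1.900000, DF = 0.747716, PV = 1.420660
  t = 5.5000: CF_t = 1.900000, DF = 0.726290, PV = 1.379951
  t = 6.0000: CF_t = 1.900000, DF = 0.705479, PV = 1.340409
  t = 6.5000: CF_t = 1.900000, DF = 0.685263, PV = 1.302000
  t = 7.0000: CF_t = 1.900000, DF = 0.665627, PV = 1.264692
  t = 7.5000: CF_t = 1.900000, DF = 0.646554, PV = 1.228452
  t = 8.0000: CF_t = 1.900000, DF = 0.628027, PV = 1.193251
  t = 8.5000: CF_t = 1.900000, DF = 0.610031, PV = 1.159059
  t = 9.0000: CF_t = 1.900000, DF = 0.592551, PV = 1.125847
  t = 9.5000: CF_t = 1.900000, DF = 0.575572, PV = 1.093586
  t = 10.0000: CF_t = 101.900000, DF = 0.559079, PV = 56.970124
Price P = sum_t PV_t = 84.306193
Convexity numerator sum_t t*(t + 1/m) * CF_t / (1+y/m)^(m*t + 2):
  t = 0.5000: term = 0.870652
  t = 1.0000: term = 2.537111
  t = 1.5000: term = 4.928822
  t = 2.0000: term = 7.979313
  t = 2.5000: term = 11.626002
  t = 3.0000: term = 15.810008
  t = 3.5000: term = 20.475970
  t = 4.0000: term = 25.571876
  t = 4.5000: term = 31.048903
  t = 5.0000: term = 36.861252
  t = 5.5000: term = 42.966005
  t = 6.0000: term = 49.322978
  t = 6.5000: term = 55.894585
  t = 7.0000: term = 62.645703
  t = 7.5000: term = 69.543555
  t = 8.0000: term = 76.557580
  t = 8.5000: term = 83.659327
  t = 9.0000: term = 90.822342
  t = 9.5000: term = 98.022062
  t = 10.0000: term = 5643.957855
Convexity = (1/P) * sum = 6431.101902 / 84.306193 = 76.282675

Answer: Convexity = 76.2827


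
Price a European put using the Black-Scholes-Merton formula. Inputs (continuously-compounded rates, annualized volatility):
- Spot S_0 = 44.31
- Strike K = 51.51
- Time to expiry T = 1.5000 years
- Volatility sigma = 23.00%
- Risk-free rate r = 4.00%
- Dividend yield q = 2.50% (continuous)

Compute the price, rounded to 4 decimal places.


Answer: Price = 8.5371

Derivation:
d1 = (ln(S/K) + (r - q + 0.5*sigma^2) * T) / (sigma * sqrt(T)) = -0.31378524
d2 = d1 - sigma * sqrt(T) = -0.59547656
exp(-rT) = 0.94176453; exp(-qT) = 0.96319442
P = K * exp(-rT) * N(-d2) - S_0 * exp(-qT) * N(-d1)
N(-d1) = 0.62315792; N(-d2) = 0.72423752
P = 51.5100 * 0.94176453 * 0.72423752 - 44.3100 * 0.96319442 * 0.62315792 = 8.5371


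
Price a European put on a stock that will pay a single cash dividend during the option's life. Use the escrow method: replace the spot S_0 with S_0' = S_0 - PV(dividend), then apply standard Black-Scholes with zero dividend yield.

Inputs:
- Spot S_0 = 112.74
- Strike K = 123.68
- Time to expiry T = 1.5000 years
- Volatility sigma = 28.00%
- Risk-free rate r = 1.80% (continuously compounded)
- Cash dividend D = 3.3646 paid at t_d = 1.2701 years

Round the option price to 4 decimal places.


Answer: Price = 21.7049

Derivation:
PV(D) = D * exp(-r * t_d) = 3.3646 * 0.97739755 = 3.28855180
S_0' = S_0 - PV(D) = 112.7400 - 3.28855180 = 109.45144820
d1 = (ln(S_0'/K) + (r + sigma^2/2)*T) / (sigma*sqrt(T)) = -0.10619276
d2 = d1 - sigma*sqrt(T) = -0.44912132
exp(-rT) = 0.97336124
N(-d1) = 0.54228529; N(-d2) = 0.67332793
P = K * exp(-rT) * N(-d2) - S_0' * N(-d1) = 123.6800 * 0.97336124 * 0.67332793 - 109.45144820 * 0.54228529 = 21.7049


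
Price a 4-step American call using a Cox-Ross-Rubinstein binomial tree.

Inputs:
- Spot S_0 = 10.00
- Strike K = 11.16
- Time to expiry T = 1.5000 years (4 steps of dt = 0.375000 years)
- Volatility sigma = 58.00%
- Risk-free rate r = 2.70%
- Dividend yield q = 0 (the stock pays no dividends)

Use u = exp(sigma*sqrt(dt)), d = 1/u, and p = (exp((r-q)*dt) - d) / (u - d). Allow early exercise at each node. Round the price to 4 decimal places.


dt = T/N = 0.375000
u = exp(sigma*sqrt(dt)) = 1.426432; d = 1/u = 0.701050
p = (exp((r-q)*dt) - d) / (u - d) = 0.426157
Discount per step: exp(-r*dt) = 0.989926
Stock lattice S(k, i) with i counting down-moves:
  k=0: S(0,0) = 10.0000
  k=1: S(1,0) = 14.2643; S(1,1) = 7.0105
  k=2: S(2,0) = 20.3471; S(2,1) = 10.0000; S(2,2) = 4.9147
  k=3: S(3,0) = 29.0237; S(3,1) = 14.2643; S(3,2) = 7.0105; S(3,3) = 3.4455
  k=4: S(4,0) = 41.4003; S(4,1) = 20.3471; S(4,2) = 10.0000; S(4,3) = 4.9147; S(4,4) = 2.4154
Terminal payoffs V(N, i) = max(S_T - K, 0):
  V(4,0) = 30.240342; V(4,1) = 9.187074; V(4,2) = 0.000000; V(4,3) = 0.000000; V(4,4) = 0.000000
Backward induction: V(k, i) = exp(-r*dt) * [p * V(k+1, i) + (1-p) * V(k+1, i+1)]; then take max(V_cont, immediate exercise) for American.
  V(3,0) = exp(-r*dt) * [p*30.240342 + (1-p)*9.187074] = 17.976136; exercise = 17.863711; V(3,0) = max -> 17.976136
  V(3,1) = exp(-r*dt) * [p*9.187074 + (1-p)*0.000000] = 3.875694; exercise = 3.104317; V(3,1) = max -> 3.875694
  V(3,2) = exp(-r*dt) * [p*0.000000 + (1-p)*0.000000] = 0.000000; exercise = 0.000000; V(3,2) = max -> 0.000000
  V(3,3) = exp(-r*dt) * [p*0.000000 + (1-p)*0.000000] = 0.000000; exercise = 0.000000; V(3,3) = max -> 0.000000
  V(2,0) = exp(-r*dt) * [p*17.976136 + (1-p)*3.875694] = 9.785117; exercise = 9.187074; V(2,0) = max -> 9.785117
  V(2,1) = exp(-r*dt) * [p*3.875694 + (1-p)*0.000000] = 1.635015; exercise = 0.000000; V(2,1) = max -> 1.635015
  V(2,2) = exp(-r*dt) * [p*0.000000 + (1-p)*0.000000] = 0.000000; exercise = 0.000000; V(2,2) = max -> 0.000000
  V(1,0) = exp(-r*dt) * [p*9.785117 + (1-p)*1.635015] = 5.056777; exercise = 3.104317; V(1,0) = max -> 5.056777
  V(1,1) = exp(-r*dt) * [p*1.635015 + (1-p)*0.000000] = 0.689754; exercise = 0.000000; V(1,1) = max -> 0.689754
  V(0,0) = exp(-r*dt) * [p*5.056777 + (1-p)*0.689754] = 2.525094; exercise = 0.000000; V(0,0) = max -> 2.525094

Answer: Price = V(0,0) = 2.5251


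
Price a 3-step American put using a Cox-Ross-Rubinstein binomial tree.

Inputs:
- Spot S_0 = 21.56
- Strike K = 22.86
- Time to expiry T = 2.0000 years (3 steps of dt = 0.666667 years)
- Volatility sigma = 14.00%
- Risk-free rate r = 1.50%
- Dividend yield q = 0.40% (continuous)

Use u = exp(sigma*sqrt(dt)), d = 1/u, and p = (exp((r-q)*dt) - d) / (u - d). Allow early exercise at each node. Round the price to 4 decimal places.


Answer: Price = V(0,0) = 2.2524

Derivation:
dt = T/N = 0.666667
u = exp(sigma*sqrt(dt)) = 1.121099; d = 1/u = 0.891982
p = (exp((r-q)*dt) - d) / (u - d) = 0.503578
Discount per step: exp(-r*dt) = 0.990050
Stock lattice S(k, i) with i counting down-moves:
  k=0: S(0,0) = 21.5600
  k=1: S(1,0) = 24.1709; S(1,1) = 19.2311
  k=2: S(2,0) = 27.0980; S(2,1) = 21.5600; S(2,2) = 17.1538
  k=3: S(3,0) = 30.3795; S(3,1) = 24.1709; S(3,2) = 19.2311; S(3,3) = 15.3009
Terminal payoffs V(N, i) = max(K - S_T, 0):
  V(3,0) = 0.000000; V(3,1) = 0.000000; V(3,2) = 3.628872; V(3,3) = 7.559107
Backward induction: V(k, i) = exp(-r*dt) * [p * V(k+1, i) + (1-p) * V(k+1, i+1)]; then take max(V_cont, immediate exercise) for American.
  V(2,0) = exp(-r*dt) * [p*0.000000 + (1-p)*0.000000] = 0.000000; exercise = 0.000000; V(2,0) = max -> 0.000000
  V(2,1) = exp(-r*dt) * [p*0.000000 + (1-p)*3.628872] = 1.783526; exercise = 1.300000; V(2,1) = max -> 1.783526
  V(2,2) = exp(-r*dt) * [p*3.628872 + (1-p)*7.559107] = 5.524405; exercise = 5.706183; V(2,2) = max -> 5.706183
  V(1,0) = exp(-r*dt) * [p*0.000000 + (1-p)*1.783526] = 0.876572; exercise = 0.000000; V(1,0) = max -> 0.876572
  V(1,1) = exp(-r*dt) * [p*1.783526 + (1-p)*5.706183] = 3.693696; exercise = 3.628872; V(1,1) = max -> 3.693696
  V(0,0) = exp(-r*dt) * [p*0.876572 + (1-p)*3.693696] = 2.252416; exercise = 1.300000; V(0,0) = max -> 2.252416


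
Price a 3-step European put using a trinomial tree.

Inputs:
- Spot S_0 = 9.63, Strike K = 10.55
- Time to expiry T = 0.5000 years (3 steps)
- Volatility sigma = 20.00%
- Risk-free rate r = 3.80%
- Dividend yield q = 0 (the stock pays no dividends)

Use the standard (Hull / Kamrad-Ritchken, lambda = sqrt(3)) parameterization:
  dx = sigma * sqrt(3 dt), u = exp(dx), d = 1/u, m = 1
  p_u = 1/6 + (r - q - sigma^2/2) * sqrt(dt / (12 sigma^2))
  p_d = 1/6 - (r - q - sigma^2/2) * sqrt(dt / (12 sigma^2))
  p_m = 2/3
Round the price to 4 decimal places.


Answer: Price = V(0,0) = 1.0155

Derivation:
dt = T/N = 0.166667; dx = sigma*sqrt(3*dt) = 0.141421
u = exp(dx) = 1.151910; d = 1/u = 0.868123
p_u = 0.177273, p_m = 0.666667, p_d = 0.156060
Discount per step: exp(-r*dt) = 0.993687
Stock lattice S(k, j) with j the centered position index:
  k=0: S(0,+0) = 9.6300
  k=1: S(1,-1) = 8.3600; S(1,+0) = 9.6300; S(1,+1) = 11.0929
  k=2: S(2,-2) = 7.2575; S(2,-1) = 8.3600; S(2,+0) = 9.6300; S(2,+1) = 11.0929; S(2,+2) = 12.7780
  k=3: S(3,-3) = 6.3004; S(3,-2) = 7.2575; S(3,-1) = 8.3600; S(3,+0) = 9.6300; S(3,+1) = 11.0929; S(3,+2) = 12.7780; S(3,+3) = 14.7191
Terminal payoffs V(N, j) = max(K - S_T, 0):
  V(3,-3) = 4.249562; V(3,-2) = 3.292463; V(3,-1) = 2.189971; V(3,+0) = 0.920000; V(3,+1) = 0.000000; V(3,+2) = 0.000000; V(3,+3) = 0.000000
Backward induction: V(k, j) = exp(-r*dt) * [p_u * V(k+1, j+1) + p_m * V(k+1, j) + p_d * V(k+1, j-1)]
  V(2,-2) = exp(-r*dt) * [p_u*2.189971 + p_m*3.292463 + p_d*4.249562] = 3.225890
  V(2,-1) = exp(-r*dt) * [p_u*0.920000 + p_m*2.189971 + p_d*3.292463] = 2.123403
  V(2,+0) = exp(-r*dt) * [p_u*0.000000 + p_m*0.920000 + p_d*2.189971] = 0.949071
  V(2,+1) = exp(-r*dt) * [p_u*0.000000 + p_m*0.000000 + p_d*0.920000] = 0.142669
  V(2,+2) = exp(-r*dt) * [p_u*0.000000 + p_m*0.000000 + p_d*0.000000] = 0.000000
  V(1,-1) = exp(-r*dt) * [p_u*0.949071 + p_m*2.123403 + p_d*3.225890] = 2.074102
  V(1,+0) = exp(-r*dt) * [p_u*0.142669 + p_m*0.949071 + p_d*2.123403] = 0.983137
  V(1,+1) = exp(-r*dt) * [p_u*0.000000 + p_m*0.142669 + p_d*0.949071] = 0.241689
  V(0,+0) = exp(-r*dt) * [p_u*0.241689 + p_m*0.983137 + p_d*2.074102] = 1.015502


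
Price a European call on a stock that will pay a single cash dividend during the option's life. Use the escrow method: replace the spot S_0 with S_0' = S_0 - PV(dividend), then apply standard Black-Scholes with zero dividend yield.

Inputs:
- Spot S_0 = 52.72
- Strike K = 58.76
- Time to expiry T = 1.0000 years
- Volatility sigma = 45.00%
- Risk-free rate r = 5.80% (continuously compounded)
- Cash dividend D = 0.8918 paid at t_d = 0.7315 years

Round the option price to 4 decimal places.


Answer: Price = 7.8635

Derivation:
PV(D) = D * exp(-r * t_d) = 0.8918 * 0.95846043 = 0.85475501
S_0' = S_0 - PV(D) = 52.7200 - 0.85475501 = 51.86524499
d1 = (ln(S_0'/K) + (r + sigma^2/2)*T) / (sigma*sqrt(T)) = 0.07652791
d2 = d1 - sigma*sqrt(T) = -0.37347209
exp(-rT) = 0.94364995
N(d1) = 0.53050045; N(d2) = 0.35439856
C = S_0' * N(d1) - K * exp(-rT) * N(d2) = 51.86524499 * 0.53050045 - 58.7600 * 0.94364995 * 0.35439856 = 7.8635


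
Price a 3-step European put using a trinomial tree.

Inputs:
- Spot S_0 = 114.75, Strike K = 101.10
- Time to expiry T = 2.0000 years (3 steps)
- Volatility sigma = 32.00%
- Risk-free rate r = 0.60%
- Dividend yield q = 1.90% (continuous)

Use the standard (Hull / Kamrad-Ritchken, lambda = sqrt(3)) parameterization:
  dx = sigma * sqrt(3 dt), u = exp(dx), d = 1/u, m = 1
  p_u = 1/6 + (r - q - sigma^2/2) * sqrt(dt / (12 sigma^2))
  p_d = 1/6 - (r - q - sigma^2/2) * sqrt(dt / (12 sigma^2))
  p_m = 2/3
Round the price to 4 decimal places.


dt = T/N = 0.666667; dx = sigma*sqrt(3*dt) = 0.452548
u = exp(dx) = 1.572314; d = 1/u = 0.636005
p_u = 0.119379, p_m = 0.666667, p_d = 0.213954
Discount per step: exp(-r*dt) = 0.996008
Stock lattice S(k, j) with j the centered position index:
  k=0: S(0,+0) = 114.7500
  k=1: S(1,-1) = 72.9816; S(1,+0) = 114.7500; S(1,+1) = 180.4230
  k=2: S(2,-2) = 46.4167; S(2,-1) = 72.9816; S(2,+0) = 114.7500; S(2,+1) = 180.4230; S(2,+2) = 283.6816
  k=3: S(3,-3) = 29.5213; S(3,-2) = 46.4167; S(3,-1) = 72.9816; S(3,+0) = 114.7500; S(3,+1) = 180.4230; S(3,+2) = 283.6816; S(3,+3) = 446.0365
Terminal payoffs V(N, j) = max(K - S_T, 0):
  V(3,-3) = 71.578736; V(3,-2) = 54.683306; V(3,-1) = 28.118389; V(3,+0) = 0.000000; V(3,+1) = 0.000000; V(3,+2) = 0.000000; V(3,+3) = 0.000000
Backward induction: V(k, j) = exp(-r*dt) * [p_u * V(k+1, j+1) + p_m * V(k+1, j) + p_d * V(k+1, j-1)]
  V(2,-2) = exp(-r*dt) * [p_u*28.118389 + p_m*54.683306 + p_d*71.578736] = 54.906801
  V(2,-1) = exp(-r*dt) * [p_u*0.000000 + p_m*28.118389 + p_d*54.683306] = 30.323790
  V(2,+0) = exp(-r*dt) * [p_u*0.000000 + p_m*0.000000 + p_d*28.118389] = 5.992038
  V(2,+1) = exp(-r*dt) * [p_u*0.000000 + p_m*0.000000 + p_d*0.000000] = 0.000000
  V(2,+2) = exp(-r*dt) * [p_u*0.000000 + p_m*0.000000 + p_d*0.000000] = 0.000000
  V(1,-1) = exp(-r*dt) * [p_u*5.992038 + p_m*30.323790 + p_d*54.906801] = 32.548283
  V(1,+0) = exp(-r*dt) * [p_u*0.000000 + p_m*5.992038 + p_d*30.323790] = 10.440755
  V(1,+1) = exp(-r*dt) * [p_u*0.000000 + p_m*0.000000 + p_d*5.992038] = 1.276905
  V(0,+0) = exp(-r*dt) * [p_u*1.276905 + p_m*10.440755 + p_d*32.548283] = 14.020593

Answer: Price = V(0,0) = 14.0206


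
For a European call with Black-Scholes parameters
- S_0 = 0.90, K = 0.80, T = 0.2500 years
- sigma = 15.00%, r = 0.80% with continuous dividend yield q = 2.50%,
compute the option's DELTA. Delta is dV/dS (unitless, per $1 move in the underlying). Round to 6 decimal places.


d1 = 1.5512738088; d2 = 1.4762738088
phi(d1) = 0.1197721911; exp(-qT) = 0.9937694906; exp(-rT) = 0.9980019987
N(d1) = 0.9395819597
Delta = exp(-qT) * N(d1) = 0.9937694906 * 0.9395819597 = 0.933728

Answer: Delta = 0.933728


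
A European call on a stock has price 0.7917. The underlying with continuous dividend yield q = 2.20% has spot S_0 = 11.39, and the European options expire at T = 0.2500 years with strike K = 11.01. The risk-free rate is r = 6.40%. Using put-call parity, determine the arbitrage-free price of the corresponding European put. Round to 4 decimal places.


Answer: Put price = 0.2994

Derivation:
Put-call parity: C - P = S_0 * exp(-qT) - K * exp(-rT).
S_0 * exp(-qT) = 11.3900 * 0.99451510 = 11.32752696
K * exp(-rT) = 11.0100 * 0.98412732 = 10.83524179
P = C - S*exp(-qT) + K*exp(-rT)
P = 0.7917 - 11.32752696 + 10.83524179 = 0.2994


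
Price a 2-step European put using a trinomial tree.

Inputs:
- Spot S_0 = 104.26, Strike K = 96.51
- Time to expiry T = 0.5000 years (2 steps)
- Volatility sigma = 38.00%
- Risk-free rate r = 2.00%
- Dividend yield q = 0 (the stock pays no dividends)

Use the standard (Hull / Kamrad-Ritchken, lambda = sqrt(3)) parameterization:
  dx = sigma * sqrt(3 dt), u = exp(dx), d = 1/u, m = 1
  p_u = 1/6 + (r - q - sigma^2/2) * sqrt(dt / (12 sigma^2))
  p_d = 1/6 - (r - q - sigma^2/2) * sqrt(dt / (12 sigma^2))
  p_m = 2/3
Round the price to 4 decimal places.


dt = T/N = 0.250000; dx = sigma*sqrt(3*dt) = 0.329090
u = exp(dx) = 1.389702; d = 1/u = 0.719579
p_u = 0.146839, p_m = 0.666667, p_d = 0.186494
Discount per step: exp(-r*dt) = 0.995012
Stock lattice S(k, j) with j the centered position index:
  k=0: S(0,+0) = 104.2600
  k=1: S(1,-1) = 75.0233; S(1,+0) = 104.2600; S(1,+1) = 144.8904
  k=2: S(2,-2) = 53.9851; S(2,-1) = 75.0233; S(2,+0) = 104.2600; S(2,+1) = 144.8904; S(2,+2) = 201.3545
Terminal payoffs V(N, j) = max(K - S_T, 0):
  V(2,-2) = 42.524879; V(2,-1) = 21.486745; V(2,+0) = 0.000000; V(2,+1) = 0.000000; V(2,+2) = 0.000000
Backward induction: V(k, j) = exp(-r*dt) * [p_u * V(k+1, j+1) + p_m * V(k+1, j) + p_d * V(k+1, j-1)]
  V(1,-1) = exp(-r*dt) * [p_u*0.000000 + p_m*21.486745 + p_d*42.524879] = 22.144138
  V(1,+0) = exp(-r*dt) * [p_u*0.000000 + p_m*0.000000 + p_d*21.486745] = 3.987165
  V(1,+1) = exp(-r*dt) * [p_u*0.000000 + p_m*0.000000 + p_d*0.000000] = 0.000000
  V(0,+0) = exp(-r*dt) * [p_u*0.000000 + p_m*3.987165 + p_d*22.144138] = 6.754006

Answer: Price = V(0,0) = 6.7540


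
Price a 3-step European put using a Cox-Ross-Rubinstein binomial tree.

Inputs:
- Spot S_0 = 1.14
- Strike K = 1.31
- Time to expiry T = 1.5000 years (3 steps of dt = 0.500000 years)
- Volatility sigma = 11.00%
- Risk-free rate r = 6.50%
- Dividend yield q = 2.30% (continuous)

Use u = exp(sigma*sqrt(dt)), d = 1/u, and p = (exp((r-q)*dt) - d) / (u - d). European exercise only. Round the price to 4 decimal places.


dt = T/N = 0.500000
u = exp(sigma*sqrt(dt)) = 1.080887; d = 1/u = 0.925166
p = (exp((r-q)*dt) - d) / (u - d) = 0.616847
Discount per step: exp(-r*dt) = 0.968022
Stock lattice S(k, i) with i counting down-moves:
  k=0: S(0,0) = 1.1400
  k=1: S(1,0) = 1.2322; S(1,1) = 1.0547
  k=2: S(2,0) = 1.3319; S(2,1) = 1.1400; S(2,2) = 0.9758
  k=3: S(3,0) = 1.4396; S(3,1) = 1.2322; S(3,2) = 1.0547; S(3,3) = 0.9027
Terminal payoffs V(N, i) = max(K - S_T, 0):
  V(3,0) = 0.000000; V(3,1) = 0.077789; V(3,2) = 0.255310; V(3,3) = 0.407257
Backward induction: V(k, i) = exp(-r*dt) * [p * V(k+1, i) + (1-p) * V(k+1, i+1)].
  V(2,0) = exp(-r*dt) * [p*0.000000 + (1-p)*0.077789] = 0.028852
  V(2,1) = exp(-r*dt) * [p*0.077789 + (1-p)*0.255310] = 0.141144
  V(2,2) = exp(-r*dt) * [p*0.255310 + (1-p)*0.407257] = 0.303503
  V(1,0) = exp(-r*dt) * [p*0.028852 + (1-p)*0.141144] = 0.069579
  V(1,1) = exp(-r*dt) * [p*0.141144 + (1-p)*0.303503] = 0.196850
  V(0,0) = exp(-r*dt) * [p*0.069579 + (1-p)*0.196850] = 0.114559

Answer: Price = V(0,0) = 0.1146


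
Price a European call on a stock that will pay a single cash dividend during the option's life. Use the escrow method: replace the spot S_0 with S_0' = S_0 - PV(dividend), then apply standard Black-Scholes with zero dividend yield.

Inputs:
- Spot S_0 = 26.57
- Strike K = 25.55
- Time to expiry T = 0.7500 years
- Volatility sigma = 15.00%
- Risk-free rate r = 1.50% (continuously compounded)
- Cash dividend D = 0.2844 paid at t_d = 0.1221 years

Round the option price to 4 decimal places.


PV(D) = D * exp(-r * t_d) = 0.2844 * 0.99817018 = 0.28387960
S_0' = S_0 - PV(D) = 26.5700 - 0.28387960 = 26.28612040
d1 = (ln(S_0'/K) + (r + sigma^2/2)*T) / (sigma*sqrt(T)) = 0.37020655
d2 = d1 - sigma*sqrt(T) = 0.24030274
exp(-rT) = 0.98881304
N(d1) = 0.64438570; N(d2) = 0.59495222
C = S_0' * N(d1) - K * exp(-rT) * N(d2) = 26.28612040 * 0.64438570 - 25.5500 * 0.98881304 * 0.59495222 = 1.9074

Answer: Price = 1.9074


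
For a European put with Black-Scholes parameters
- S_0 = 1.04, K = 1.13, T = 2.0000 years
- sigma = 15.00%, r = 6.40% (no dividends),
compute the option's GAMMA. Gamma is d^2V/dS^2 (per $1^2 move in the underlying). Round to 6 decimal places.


d1 = 0.3182125728; d2 = 0.1060805385
phi(d1) = 0.3792467790; exp(-qT) = 1.0000000000; exp(-rT) = 0.8798533791
Gamma = exp(-qT) * phi(d1) / (S * sigma * sqrt(T)) = 1.0000000000 * 0.3792467790 / (1.0400 * 0.1500 * 1.4142135624) = 1.719025

Answer: Gamma = 1.719025


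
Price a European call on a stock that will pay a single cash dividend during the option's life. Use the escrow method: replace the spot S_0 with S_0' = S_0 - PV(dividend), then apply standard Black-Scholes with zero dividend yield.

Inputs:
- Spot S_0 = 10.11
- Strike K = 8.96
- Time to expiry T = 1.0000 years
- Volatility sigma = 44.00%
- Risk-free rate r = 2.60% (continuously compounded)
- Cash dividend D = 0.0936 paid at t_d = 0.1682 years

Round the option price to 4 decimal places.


Answer: Price = 2.3532

Derivation:
PV(D) = D * exp(-r * t_d) = 0.0936 * 0.99563635 = 0.09319156
S_0' = S_0 - PV(D) = 10.1100 - 0.09319156 = 10.01680844
d1 = (ln(S_0'/K) + (r + sigma^2/2)*T) / (sigma*sqrt(T)) = 0.53248704
d2 = d1 - sigma*sqrt(T) = 0.09248704
exp(-rT) = 0.97433509
N(d1) = 0.70280564; N(d2) = 0.53684446
C = S_0' * N(d1) - K * exp(-rT) * N(d2) = 10.01680844 * 0.70280564 - 8.9600 * 0.97433509 * 0.53684446 = 2.3532


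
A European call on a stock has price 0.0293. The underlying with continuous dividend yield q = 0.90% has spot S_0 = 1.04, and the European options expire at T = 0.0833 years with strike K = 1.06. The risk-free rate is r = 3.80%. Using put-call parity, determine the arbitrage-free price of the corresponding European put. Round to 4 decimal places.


Answer: Put price = 0.0467

Derivation:
Put-call parity: C - P = S_0 * exp(-qT) - K * exp(-rT).
S_0 * exp(-qT) = 1.0400 * 0.99925058 = 1.03922060
K * exp(-rT) = 1.0600 * 0.99683960 = 1.05664998
P = C - S*exp(-qT) + K*exp(-rT)
P = 0.0293 - 1.03922060 + 1.05664998 = 0.0467
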